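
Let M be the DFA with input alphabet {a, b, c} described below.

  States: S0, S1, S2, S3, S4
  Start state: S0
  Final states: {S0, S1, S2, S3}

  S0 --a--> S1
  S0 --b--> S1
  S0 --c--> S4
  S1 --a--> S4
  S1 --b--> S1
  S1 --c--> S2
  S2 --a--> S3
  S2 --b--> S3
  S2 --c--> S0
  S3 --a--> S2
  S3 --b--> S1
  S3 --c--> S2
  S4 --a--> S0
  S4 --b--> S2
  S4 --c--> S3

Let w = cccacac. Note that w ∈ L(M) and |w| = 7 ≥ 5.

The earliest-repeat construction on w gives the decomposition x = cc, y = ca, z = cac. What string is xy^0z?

xy⁰z = xz = cc·cac = cccac.
Reading y = ca takes M from S3 back to S3, so after x the machine is still in S3, and z then leads to the accepting state S2. Hence cccac ∈ L(M).

cccac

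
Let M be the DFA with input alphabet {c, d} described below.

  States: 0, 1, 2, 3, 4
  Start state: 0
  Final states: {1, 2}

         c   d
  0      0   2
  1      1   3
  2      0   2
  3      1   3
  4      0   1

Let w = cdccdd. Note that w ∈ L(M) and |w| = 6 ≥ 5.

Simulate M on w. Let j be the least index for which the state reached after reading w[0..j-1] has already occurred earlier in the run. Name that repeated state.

Run of M on w = c d c c d d:
  step 0: 0  (start)
  step 1: 0  (read c: 0→0)   ← first repeat (0 seen earlier)
  step 2: 2  (read d: 0→2)
  step 3: 0  (read c: 2→0)
  step 4: 0  (read c: 0→0)
  step 5: 2  (read d: 0→2)
  step 6: 2  (read d: 2→2)

The earliest repeat is at step j = 1: M is in 0, which it already visited at step i = 0.
Since M has 5 states, any run of length ≥ 5 visits 5+1 states, so by pigeonhole some state repeats within the first 5 steps — that repeat gives the pumpable loop.

0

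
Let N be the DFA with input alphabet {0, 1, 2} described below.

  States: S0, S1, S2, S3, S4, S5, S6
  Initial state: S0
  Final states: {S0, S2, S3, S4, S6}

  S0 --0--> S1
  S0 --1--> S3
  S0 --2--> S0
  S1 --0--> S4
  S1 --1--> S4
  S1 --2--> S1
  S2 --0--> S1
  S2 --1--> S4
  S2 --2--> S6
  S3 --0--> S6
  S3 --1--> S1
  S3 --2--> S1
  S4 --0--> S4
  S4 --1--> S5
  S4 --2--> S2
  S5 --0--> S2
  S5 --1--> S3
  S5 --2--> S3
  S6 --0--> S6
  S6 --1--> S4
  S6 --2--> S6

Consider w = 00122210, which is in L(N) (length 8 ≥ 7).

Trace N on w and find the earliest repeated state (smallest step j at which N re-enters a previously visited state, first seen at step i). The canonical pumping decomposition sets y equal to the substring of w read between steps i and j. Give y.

0122

Run of N on w = 0 0 1 2 2 2 1 0:
  step 0: S0  (start)
  step 1: S1  (read 0: S0→S1)
  step 2: S4  (read 0: S1→S4)
  step 3: S5  (read 1: S4→S5)
  step 4: S3  (read 2: S5→S3)
  step 5: S1  (read 2: S3→S1)   ← first repeat (S1 seen earlier)
  step 6: S1  (read 2: S1→S1)
  step 7: S4  (read 1: S1→S4)
  step 8: S4  (read 0: S4→S4)

So i = 1, j = 5, giving x = w[0:1] = 0, y = w[1:5] = 0122, z = w[5:8] = 210.
Check: |xy| = 5 ≤ 7 and |y| = 4 ≥ 1. Reading y takes N from S1 back to S1, so every xyⁱz is accepted.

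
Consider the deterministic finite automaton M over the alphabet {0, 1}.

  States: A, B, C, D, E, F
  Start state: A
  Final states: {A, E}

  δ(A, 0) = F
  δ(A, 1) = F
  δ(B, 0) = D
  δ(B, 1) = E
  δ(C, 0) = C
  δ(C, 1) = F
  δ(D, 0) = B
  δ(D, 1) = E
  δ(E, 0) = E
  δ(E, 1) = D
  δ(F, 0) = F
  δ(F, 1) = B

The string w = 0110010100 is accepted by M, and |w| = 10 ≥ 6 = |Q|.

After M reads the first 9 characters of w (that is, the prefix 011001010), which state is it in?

E

State sequence: A -0-> F -1-> B -1-> E -0-> E -0-> E -1-> D -0-> B -1-> E -0-> E

After reading 9 characters, M is in state E.
(This kind of state-tracing is the core of the pumping-lemma construction: with 6 states, pigeonhole forces a repeat within the first 6 steps.)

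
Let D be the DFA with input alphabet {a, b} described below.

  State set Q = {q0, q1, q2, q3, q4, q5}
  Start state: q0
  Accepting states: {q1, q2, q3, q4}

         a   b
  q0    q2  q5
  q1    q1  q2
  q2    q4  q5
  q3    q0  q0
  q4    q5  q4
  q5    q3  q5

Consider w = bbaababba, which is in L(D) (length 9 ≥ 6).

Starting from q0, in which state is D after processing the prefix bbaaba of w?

q3

Run of D on the first 6 characters of w = b b a a b a:
  step 0: q0  (start)
  step 1: q5  (read b: q0→q5)
  step 2: q5  (read b: q5→q5)
  step 3: q3  (read a: q5→q3)
  step 4: q0  (read a: q3→q0)
  step 5: q5  (read b: q0→q5)
  step 6: q3  (read a: q5→q3)

After reading 6 characters, D is in state q3.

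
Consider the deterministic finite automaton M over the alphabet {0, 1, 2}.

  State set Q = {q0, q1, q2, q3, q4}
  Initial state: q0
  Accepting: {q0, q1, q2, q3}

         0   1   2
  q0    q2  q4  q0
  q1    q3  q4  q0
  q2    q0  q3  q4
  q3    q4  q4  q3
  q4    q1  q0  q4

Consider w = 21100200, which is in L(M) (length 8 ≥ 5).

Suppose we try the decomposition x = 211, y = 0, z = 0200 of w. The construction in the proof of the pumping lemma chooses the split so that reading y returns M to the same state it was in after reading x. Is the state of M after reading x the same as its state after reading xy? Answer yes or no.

no

Run of M on the first 4 characters of w = 2 1 1 0:
  step 0: q0  (start)
  step 1: q0  (read 2: q0→q0)
  step 2: q4  (read 1: q0→q4)
  step 3: q0  (read 1: q4→q0)
  step 4: q2  (read 0: q0→q2)

After x (step 3): q0. After xy (step 4): q2.
They differ (q0 ≠ q2), so y is not a cycle from the state after x; this split is not the one the pumping-lemma construction produces, and pumping y need not keep the string in L(M).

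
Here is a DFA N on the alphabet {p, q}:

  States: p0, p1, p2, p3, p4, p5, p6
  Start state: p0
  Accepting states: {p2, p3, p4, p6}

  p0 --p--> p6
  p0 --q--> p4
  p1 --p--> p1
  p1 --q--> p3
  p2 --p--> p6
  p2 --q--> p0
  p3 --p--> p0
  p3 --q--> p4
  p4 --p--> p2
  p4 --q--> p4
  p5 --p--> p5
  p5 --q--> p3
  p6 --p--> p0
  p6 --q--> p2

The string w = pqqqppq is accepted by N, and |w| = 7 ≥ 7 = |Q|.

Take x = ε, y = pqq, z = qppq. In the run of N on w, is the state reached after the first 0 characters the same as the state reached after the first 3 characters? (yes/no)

yes

Run of N on the first 3 characters of w = p q q:
  step 0: p0  (start)
  step 1: p6  (read p: p0→p6)
  step 2: p2  (read q: p6→p2)
  step 3: p0  (read q: p2→p0)

After x (step 0): p0. After xy (step 3): p0.
They match, so y = pqq drives N around a cycle from p0 back to itself; pumping y any number of times keeps N in p0 before reading z, and xyⁱz ∈ L(N) for every i ≥ 0.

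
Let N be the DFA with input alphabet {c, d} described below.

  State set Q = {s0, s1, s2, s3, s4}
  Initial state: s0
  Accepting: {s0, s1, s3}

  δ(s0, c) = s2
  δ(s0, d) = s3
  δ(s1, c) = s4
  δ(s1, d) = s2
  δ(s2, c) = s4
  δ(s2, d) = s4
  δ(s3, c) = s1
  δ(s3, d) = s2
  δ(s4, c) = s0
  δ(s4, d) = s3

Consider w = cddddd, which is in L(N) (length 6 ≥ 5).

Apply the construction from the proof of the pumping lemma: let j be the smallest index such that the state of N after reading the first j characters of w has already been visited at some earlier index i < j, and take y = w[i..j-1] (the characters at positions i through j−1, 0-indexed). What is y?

ddd

Run of N on w = c d d d d d:
  step 0: s0  (start)
  step 1: s2  (read c: s0→s2)
  step 2: s4  (read d: s2→s4)
  step 3: s3  (read d: s4→s3)
  step 4: s2  (read d: s3→s2)   ← first repeat (s2 seen earlier)
  step 5: s4  (read d: s2→s4)
  step 6: s3  (read d: s4→s3)

So i = 1, j = 4, giving x = w[0:1] = c, y = w[1:4] = ddd, z = w[4:6] = dd.
Check: |xy| = 4 ≤ 5 and |y| = 3 ≥ 1. Reading y takes N from s2 back to s2, so every xyⁱz is accepted.
The DFA has 5 states, so the proof of the pumping lemma guarantees a repeated state among the first 5+1 visited; the segment between the two visits is the pumpable y.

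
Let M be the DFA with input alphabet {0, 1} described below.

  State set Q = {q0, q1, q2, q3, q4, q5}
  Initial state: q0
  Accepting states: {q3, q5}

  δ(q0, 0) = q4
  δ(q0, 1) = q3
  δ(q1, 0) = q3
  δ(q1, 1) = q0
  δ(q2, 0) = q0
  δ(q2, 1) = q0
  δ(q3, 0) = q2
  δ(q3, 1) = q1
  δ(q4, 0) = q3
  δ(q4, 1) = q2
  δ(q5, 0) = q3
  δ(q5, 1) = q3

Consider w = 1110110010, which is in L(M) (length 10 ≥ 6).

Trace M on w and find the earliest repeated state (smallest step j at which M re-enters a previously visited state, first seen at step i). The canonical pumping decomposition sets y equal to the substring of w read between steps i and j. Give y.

State sequence: q0 -1-> q3 -1-> q1 -1-> q0 -0-> q4 -1-> q2 -1-> q0 -0-> q4 -0-> q3 -1-> q1 -0-> q3
First repeat at step 3: q0 was already visited.

So i = 0, j = 3, giving x = w[0:0] = ε, y = w[0:3] = 111, z = w[3:10] = 0110010.
Check: |xy| = 3 ≤ 6 and |y| = 3 ≥ 1. Reading y takes M from q0 back to q0, so every xyⁱz is accepted.

111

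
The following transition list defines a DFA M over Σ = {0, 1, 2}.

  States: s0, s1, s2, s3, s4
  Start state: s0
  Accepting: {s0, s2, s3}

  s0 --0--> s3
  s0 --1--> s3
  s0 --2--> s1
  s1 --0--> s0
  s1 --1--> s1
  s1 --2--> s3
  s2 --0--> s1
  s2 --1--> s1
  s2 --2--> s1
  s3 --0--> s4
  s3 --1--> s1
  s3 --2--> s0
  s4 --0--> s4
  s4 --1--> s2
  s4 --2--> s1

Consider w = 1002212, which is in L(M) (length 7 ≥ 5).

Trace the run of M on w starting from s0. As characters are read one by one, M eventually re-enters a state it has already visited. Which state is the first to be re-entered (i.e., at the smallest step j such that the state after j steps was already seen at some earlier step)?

s4

Run of M on w = 1 0 0 2 2 1 2:
  step 0: s0  (start)
  step 1: s3  (read 1: s0→s3)
  step 2: s4  (read 0: s3→s4)
  step 3: s4  (read 0: s4→s4)   ← first repeat (s4 seen earlier)
  step 4: s1  (read 2: s4→s1)
  step 5: s3  (read 2: s1→s3)
  step 6: s1  (read 1: s3→s1)
  step 7: s3  (read 2: s1→s3)

The earliest repeat is at step j = 3: M is in s4, which it already visited at step i = 2.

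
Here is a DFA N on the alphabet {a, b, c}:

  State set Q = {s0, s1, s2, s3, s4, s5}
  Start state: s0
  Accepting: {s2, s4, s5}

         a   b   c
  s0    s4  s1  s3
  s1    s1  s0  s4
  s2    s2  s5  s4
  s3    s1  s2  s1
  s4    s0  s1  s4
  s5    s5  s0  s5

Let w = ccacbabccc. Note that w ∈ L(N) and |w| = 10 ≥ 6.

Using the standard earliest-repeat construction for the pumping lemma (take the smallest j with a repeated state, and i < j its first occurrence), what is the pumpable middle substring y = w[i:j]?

a

State sequence: s0 -c-> s3 -c-> s1 -a-> s1 -c-> s4 -b-> s1 -a-> s1 -b-> s0 -c-> s3 -c-> s1 -c-> s4
First repeat at step 3: s1 was already visited.

So i = 2, j = 3, giving x = w[0:2] = cc, y = w[2:3] = a, z = w[3:10] = cbabccc.
Check: |xy| = 3 ≤ 6 and |y| = 1 ≥ 1. Reading y takes N from s1 back to s1, so every xyⁱz is accepted.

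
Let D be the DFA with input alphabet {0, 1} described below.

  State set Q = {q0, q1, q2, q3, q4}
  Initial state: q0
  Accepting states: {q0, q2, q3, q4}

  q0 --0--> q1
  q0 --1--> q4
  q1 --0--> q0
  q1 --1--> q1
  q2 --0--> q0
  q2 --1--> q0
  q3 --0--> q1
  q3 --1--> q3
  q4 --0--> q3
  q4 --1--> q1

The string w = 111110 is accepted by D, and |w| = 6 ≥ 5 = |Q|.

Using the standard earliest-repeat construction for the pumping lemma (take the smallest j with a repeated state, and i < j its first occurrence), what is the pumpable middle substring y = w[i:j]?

Run of D on w = 1 1 1 1 1 0:
  step 0: q0  (start)
  step 1: q4  (read 1: q0→q4)
  step 2: q1  (read 1: q4→q1)
  step 3: q1  (read 1: q1→q1)   ← first repeat (q1 seen earlier)
  step 4: q1  (read 1: q1→q1)
  step 5: q1  (read 1: q1→q1)
  step 6: q0  (read 0: q1→q0)

So i = 2, j = 3, giving x = w[0:2] = 11, y = w[2:3] = 1, z = w[3:6] = 110.
Check: |xy| = 3 ≤ 5 and |y| = 1 ≥ 1. Reading y takes D from q1 back to q1, so every xyⁱz is accepted.
Since D has 5 states, any run of length ≥ 5 visits 5+1 states, so by pigeonhole some state repeats within the first 5 steps — that repeat gives the pumpable loop.

1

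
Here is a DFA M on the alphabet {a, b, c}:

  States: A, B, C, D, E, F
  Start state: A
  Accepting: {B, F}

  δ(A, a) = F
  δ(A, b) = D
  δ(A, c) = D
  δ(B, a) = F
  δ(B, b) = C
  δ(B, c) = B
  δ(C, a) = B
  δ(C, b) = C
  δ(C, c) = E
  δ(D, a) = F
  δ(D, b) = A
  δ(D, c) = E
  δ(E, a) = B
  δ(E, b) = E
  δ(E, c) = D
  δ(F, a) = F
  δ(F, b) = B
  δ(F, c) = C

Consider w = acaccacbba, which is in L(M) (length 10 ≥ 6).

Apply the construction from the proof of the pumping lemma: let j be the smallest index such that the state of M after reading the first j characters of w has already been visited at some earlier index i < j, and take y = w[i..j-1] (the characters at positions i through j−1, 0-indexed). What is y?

State sequence: A -a-> F -c-> C -a-> B -c-> B -c-> B -a-> F -c-> C -b-> C -b-> C -a-> B
First repeat at step 4: B was already visited.

So i = 3, j = 4, giving x = w[0:3] = aca, y = w[3:4] = c, z = w[4:10] = cacbba.
Check: |xy| = 4 ≤ 6 and |y| = 1 ≥ 1. Reading y takes M from B back to B, so every xyⁱz is accepted.
The DFA has 6 states, so the proof of the pumping lemma guarantees a repeated state among the first 6+1 visited; the segment between the two visits is the pumpable y.

c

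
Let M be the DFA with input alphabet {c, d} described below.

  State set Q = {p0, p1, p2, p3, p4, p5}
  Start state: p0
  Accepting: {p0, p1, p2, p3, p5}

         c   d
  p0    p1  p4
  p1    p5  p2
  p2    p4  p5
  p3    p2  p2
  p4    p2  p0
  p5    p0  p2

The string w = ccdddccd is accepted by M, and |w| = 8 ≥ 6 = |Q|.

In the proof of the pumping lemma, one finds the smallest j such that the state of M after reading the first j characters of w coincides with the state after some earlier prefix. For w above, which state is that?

p5

Run of M on w = c c d d d c c d:
  step 0: p0  (start)
  step 1: p1  (read c: p0→p1)
  step 2: p5  (read c: p1→p5)
  step 3: p2  (read d: p5→p2)
  step 4: p5  (read d: p2→p5)   ← first repeat (p5 seen earlier)
  step 5: p2  (read d: p5→p2)
  step 6: p4  (read c: p2→p4)
  step 7: p2  (read c: p4→p2)
  step 8: p5  (read d: p2→p5)

The earliest repeat is at step j = 4: M is in p5, which it already visited at step i = 2.
Since M has 6 states, any run of length ≥ 6 visits 6+1 states, so by pigeonhole some state repeats within the first 6 steps — that repeat gives the pumpable loop.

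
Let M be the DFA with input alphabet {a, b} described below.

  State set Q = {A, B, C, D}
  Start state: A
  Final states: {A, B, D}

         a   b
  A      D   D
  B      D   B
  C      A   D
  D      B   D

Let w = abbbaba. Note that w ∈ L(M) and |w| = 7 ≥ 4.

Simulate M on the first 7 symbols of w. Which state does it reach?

State sequence: A -a-> D -b-> D -b-> D -b-> D -a-> B -b-> B -a-> D

After reading 7 characters, M is in state D.
(This kind of state-tracing is the core of the pumping-lemma construction: with 4 states, pigeonhole forces a repeat within the first 4 steps.)

D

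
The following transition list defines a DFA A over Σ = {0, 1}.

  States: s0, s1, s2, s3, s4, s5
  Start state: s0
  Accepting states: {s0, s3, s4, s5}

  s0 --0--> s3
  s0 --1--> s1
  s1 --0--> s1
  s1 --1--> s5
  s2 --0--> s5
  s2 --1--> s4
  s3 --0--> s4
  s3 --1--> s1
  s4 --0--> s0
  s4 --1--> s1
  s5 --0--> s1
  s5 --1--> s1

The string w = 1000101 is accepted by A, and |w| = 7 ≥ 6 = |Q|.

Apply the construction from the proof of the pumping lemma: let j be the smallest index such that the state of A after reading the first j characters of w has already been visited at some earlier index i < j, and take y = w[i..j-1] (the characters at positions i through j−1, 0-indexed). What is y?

0

Run of A on w = 1 0 0 0 1 0 1:
  step 0: s0  (start)
  step 1: s1  (read 1: s0→s1)
  step 2: s1  (read 0: s1→s1)   ← first repeat (s1 seen earlier)
  step 3: s1  (read 0: s1→s1)
  step 4: s1  (read 0: s1→s1)
  step 5: s5  (read 1: s1→s5)
  step 6: s1  (read 0: s5→s1)
  step 7: s5  (read 1: s1→s5)

So i = 1, j = 2, giving x = w[0:1] = 1, y = w[1:2] = 0, z = w[2:7] = 00101.
Check: |xy| = 2 ≤ 6 and |y| = 1 ≥ 1. Reading y takes A from s1 back to s1, so every xyⁱz is accepted.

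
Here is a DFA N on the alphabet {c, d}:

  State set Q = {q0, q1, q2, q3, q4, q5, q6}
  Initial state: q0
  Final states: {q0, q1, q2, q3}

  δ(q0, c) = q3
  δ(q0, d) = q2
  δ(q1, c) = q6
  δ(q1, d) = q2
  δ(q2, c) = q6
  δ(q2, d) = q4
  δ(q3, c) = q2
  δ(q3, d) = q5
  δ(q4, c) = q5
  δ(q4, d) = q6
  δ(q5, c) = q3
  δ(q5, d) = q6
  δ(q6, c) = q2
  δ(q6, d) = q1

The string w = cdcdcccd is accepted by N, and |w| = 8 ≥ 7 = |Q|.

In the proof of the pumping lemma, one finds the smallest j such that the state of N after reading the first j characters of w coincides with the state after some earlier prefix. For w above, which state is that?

Run of N on w = c d c d c c c d:
  step 0: q0  (start)
  step 1: q3  (read c: q0→q3)
  step 2: q5  (read d: q3→q5)
  step 3: q3  (read c: q5→q3)   ← first repeat (q3 seen earlier)
  step 4: q5  (read d: q3→q5)
  step 5: q3  (read c: q5→q3)
  step 6: q2  (read c: q3→q2)
  step 7: q6  (read c: q2→q6)
  step 8: q1  (read d: q6→q1)

The earliest repeat is at step j = 3: N is in q3, which it already visited at step i = 1.
The DFA has 7 states, so the proof of the pumping lemma guarantees a repeated state among the first 7+1 visited; the segment between the two visits is the pumpable y.

q3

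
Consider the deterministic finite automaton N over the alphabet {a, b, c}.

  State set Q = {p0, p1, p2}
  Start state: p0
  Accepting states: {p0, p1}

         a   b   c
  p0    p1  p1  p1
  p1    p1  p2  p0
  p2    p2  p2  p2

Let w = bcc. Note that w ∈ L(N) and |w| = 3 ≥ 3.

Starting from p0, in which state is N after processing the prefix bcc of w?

State sequence: p0 -b-> p1 -c-> p0 -c-> p1

After reading 3 characters, N is in state p1.

p1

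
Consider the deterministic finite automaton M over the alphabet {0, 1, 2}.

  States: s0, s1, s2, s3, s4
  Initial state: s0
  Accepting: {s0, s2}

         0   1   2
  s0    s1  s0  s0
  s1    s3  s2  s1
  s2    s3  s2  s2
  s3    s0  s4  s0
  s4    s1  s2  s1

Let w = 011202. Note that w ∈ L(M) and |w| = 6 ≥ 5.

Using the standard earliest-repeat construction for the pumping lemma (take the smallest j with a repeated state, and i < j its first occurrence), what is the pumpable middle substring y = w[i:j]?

State sequence: s0 -0-> s1 -1-> s2 -1-> s2 -2-> s2 -0-> s3 -2-> s0
First repeat at step 3: s2 was already visited.

So i = 2, j = 3, giving x = w[0:2] = 01, y = w[2:3] = 1, z = w[3:6] = 202.
Check: |xy| = 3 ≤ 5 and |y| = 1 ≥ 1. Reading y takes M from s2 back to s2, so every xyⁱz is accepted.

1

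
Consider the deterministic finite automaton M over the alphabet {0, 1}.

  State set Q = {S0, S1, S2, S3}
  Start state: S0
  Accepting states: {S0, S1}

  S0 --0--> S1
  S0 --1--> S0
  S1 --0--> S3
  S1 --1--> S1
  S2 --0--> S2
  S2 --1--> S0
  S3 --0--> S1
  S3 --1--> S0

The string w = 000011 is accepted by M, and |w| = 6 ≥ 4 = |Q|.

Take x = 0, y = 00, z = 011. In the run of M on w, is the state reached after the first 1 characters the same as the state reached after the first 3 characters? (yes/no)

State sequence: S0 -0-> S1 -0-> S3 -0-> S1

After x (step 1): S1. After xy (step 3): S1.
They match, so y = 00 drives M around a cycle from S1 back to itself; pumping y any number of times keeps M in S1 before reading z, and xyⁱz ∈ L(M) for every i ≥ 0.

yes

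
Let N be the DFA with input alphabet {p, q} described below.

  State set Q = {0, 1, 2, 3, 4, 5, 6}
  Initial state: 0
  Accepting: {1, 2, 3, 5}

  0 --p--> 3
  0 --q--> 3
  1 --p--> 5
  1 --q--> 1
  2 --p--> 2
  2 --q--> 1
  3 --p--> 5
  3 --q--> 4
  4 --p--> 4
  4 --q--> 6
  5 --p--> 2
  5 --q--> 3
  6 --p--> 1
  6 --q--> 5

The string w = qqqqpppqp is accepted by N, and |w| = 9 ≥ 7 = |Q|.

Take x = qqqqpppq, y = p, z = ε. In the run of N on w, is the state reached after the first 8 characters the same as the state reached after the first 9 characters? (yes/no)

no

Run of N on the first 9 characters of w = q q q q p p p q p:
  step 0: 0  (start)
  step 1: 3  (read q: 0→3)
  step 2: 4  (read q: 3→4)
  step 3: 6  (read q: 4→6)
  step 4: 5  (read q: 6→5)
  step 5: 2  (read p: 5→2)
  step 6: 2  (read p: 2→2)
  step 7: 2  (read p: 2→2)
  step 8: 1  (read q: 2→1)
  step 9: 5  (read p: 1→5)

After x (step 8): 1. After xy (step 9): 5.
They differ (1 ≠ 5), so y is not a cycle from the state after x; this split is not the one the pumping-lemma construction produces, and pumping y need not keep the string in L(N).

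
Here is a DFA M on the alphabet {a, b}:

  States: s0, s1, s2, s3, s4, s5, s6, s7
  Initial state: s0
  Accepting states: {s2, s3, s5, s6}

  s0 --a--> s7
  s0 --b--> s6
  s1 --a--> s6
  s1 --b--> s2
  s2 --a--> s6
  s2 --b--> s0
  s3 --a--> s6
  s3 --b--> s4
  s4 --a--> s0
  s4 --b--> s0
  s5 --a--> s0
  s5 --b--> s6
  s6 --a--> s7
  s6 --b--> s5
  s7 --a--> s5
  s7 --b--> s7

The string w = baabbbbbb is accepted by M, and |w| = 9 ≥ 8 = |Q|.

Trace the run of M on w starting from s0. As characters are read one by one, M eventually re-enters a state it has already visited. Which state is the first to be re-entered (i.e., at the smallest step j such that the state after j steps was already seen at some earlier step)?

State sequence: s0 -b-> s6 -a-> s7 -a-> s5 -b-> s6 -b-> s5 -b-> s6 -b-> s5 -b-> s6 -b-> s5
First repeat at step 4: s6 was already visited.

The earliest repeat is at step j = 4: M is in s6, which it already visited at step i = 1.
Pumping length from the standard proof: p = 8 (the number of states). The repeated state found above gives |xy| = j ≤ 8 and |y| = j − i ≥ 1.

s6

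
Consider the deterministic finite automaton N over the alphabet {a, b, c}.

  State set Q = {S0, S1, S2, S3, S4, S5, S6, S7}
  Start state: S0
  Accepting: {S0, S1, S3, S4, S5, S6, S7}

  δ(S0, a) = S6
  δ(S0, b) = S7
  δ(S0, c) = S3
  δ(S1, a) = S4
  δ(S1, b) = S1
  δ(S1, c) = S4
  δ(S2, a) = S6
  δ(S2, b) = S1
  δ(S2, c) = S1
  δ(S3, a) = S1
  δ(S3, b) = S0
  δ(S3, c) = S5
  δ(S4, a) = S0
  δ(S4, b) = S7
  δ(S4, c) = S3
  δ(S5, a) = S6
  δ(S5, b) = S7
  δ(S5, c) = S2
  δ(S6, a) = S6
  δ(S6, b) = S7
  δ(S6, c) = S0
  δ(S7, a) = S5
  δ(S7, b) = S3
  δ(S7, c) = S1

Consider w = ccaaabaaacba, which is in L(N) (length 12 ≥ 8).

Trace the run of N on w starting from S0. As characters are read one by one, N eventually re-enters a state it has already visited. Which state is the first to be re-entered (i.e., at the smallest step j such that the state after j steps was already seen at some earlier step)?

S6

Run of N on w = c c a a a b a a a c b a:
  step 0: S0  (start)
  step 1: S3  (read c: S0→S3)
  step 2: S5  (read c: S3→S5)
  step 3: S6  (read a: S5→S6)
  step 4: S6  (read a: S6→S6)   ← first repeat (S6 seen earlier)
  step 5: S6  (read a: S6→S6)
  step 6: S7  (read b: S6→S7)
  step 7: S5  (read a: S7→S5)
  step 8: S6  (read a: S5→S6)
  step 9: S6  (read a: S6→S6)
  step 10: S0  (read c: S6→S0)
  step 11: S7  (read b: S0→S7)
  step 12: S5  (read a: S7→S5)

The earliest repeat is at step j = 4: N is in S6, which it already visited at step i = 3.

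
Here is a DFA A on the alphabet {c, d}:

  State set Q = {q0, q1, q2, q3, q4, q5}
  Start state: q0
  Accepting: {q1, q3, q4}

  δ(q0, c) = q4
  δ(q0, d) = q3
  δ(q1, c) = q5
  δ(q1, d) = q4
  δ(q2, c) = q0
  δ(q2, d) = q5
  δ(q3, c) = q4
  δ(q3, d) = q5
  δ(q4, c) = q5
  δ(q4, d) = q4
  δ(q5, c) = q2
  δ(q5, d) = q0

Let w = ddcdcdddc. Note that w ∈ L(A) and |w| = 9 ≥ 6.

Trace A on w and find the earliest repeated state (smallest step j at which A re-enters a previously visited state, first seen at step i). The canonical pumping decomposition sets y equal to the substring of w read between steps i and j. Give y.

Run of A on w = d d c d c d d d c:
  step 0: q0  (start)
  step 1: q3  (read d: q0→q3)
  step 2: q5  (read d: q3→q5)
  step 3: q2  (read c: q5→q2)
  step 4: q5  (read d: q2→q5)   ← first repeat (q5 seen earlier)
  step 5: q2  (read c: q5→q2)
  step 6: q5  (read d: q2→q5)
  step 7: q0  (read d: q5→q0)
  step 8: q3  (read d: q0→q3)
  step 9: q4  (read c: q3→q4)

So i = 2, j = 4, giving x = w[0:2] = dd, y = w[2:4] = cd, z = w[4:9] = cdddc.
Check: |xy| = 4 ≤ 6 and |y| = 2 ≥ 1. Reading y takes A from q5 back to q5, so every xyⁱz is accepted.

cd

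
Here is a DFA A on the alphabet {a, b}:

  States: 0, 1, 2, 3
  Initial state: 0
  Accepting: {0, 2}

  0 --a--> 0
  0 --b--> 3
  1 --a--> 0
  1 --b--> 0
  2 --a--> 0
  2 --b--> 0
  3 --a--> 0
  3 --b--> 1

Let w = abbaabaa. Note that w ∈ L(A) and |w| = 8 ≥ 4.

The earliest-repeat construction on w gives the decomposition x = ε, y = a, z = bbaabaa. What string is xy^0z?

bbaabaa

xy⁰z = xz = ε·bbaabaa = bbaabaa.
Reading y = a takes A from 0 back to 0, so after x the machine is still in 0, and z then leads to the accepting state 0. Hence bbaabaa ∈ L(A).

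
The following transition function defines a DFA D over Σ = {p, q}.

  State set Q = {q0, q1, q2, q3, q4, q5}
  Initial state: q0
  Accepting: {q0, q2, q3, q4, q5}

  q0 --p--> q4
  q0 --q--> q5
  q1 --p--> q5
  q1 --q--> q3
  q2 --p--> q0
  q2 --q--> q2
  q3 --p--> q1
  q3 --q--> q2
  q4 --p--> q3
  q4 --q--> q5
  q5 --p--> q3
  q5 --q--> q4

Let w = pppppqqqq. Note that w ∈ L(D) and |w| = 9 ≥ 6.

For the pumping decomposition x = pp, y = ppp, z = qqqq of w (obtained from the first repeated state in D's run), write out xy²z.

xy^2z = pp·ppp·ppp·qqqq = ppppppppqqqq.
Reading y = ppp takes D from q3 back to q3, so after x·y·y the machine is still in q3, and z then leads to the accepting state q2. Hence ppppppppqqqq ∈ L(D).

ppppppppqqqq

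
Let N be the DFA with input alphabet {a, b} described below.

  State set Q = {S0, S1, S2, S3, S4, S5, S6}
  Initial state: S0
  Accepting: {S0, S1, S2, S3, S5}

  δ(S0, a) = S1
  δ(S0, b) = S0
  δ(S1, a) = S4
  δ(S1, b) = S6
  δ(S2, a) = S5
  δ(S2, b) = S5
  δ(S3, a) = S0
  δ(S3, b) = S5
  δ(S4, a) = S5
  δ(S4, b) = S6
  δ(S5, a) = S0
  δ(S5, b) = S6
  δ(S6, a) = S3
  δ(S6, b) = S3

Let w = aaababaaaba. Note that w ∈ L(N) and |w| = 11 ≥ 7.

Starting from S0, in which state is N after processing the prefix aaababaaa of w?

S4

State sequence: S0 -a-> S1 -a-> S4 -a-> S5 -b-> S6 -a-> S3 -b-> S5 -a-> S0 -a-> S1 -a-> S4

After reading 9 characters, N is in state S4.
(This kind of state-tracing is the core of the pumping-lemma construction: with 7 states, pigeonhole forces a repeat within the first 7 steps.)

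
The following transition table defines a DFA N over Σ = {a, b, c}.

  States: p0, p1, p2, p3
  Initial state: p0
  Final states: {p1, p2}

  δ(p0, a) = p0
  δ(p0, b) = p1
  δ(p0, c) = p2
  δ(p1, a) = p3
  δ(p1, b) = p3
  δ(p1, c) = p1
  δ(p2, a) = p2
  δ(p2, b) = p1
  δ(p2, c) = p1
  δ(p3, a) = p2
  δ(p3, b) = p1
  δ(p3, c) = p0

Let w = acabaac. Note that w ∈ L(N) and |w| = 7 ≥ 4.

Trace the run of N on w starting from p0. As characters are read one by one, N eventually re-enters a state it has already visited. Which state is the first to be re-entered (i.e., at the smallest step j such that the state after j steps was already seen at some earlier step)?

p0

State sequence: p0 -a-> p0 -c-> p2 -a-> p2 -b-> p1 -a-> p3 -a-> p2 -c-> p1
First repeat at step 1: p0 was already visited.

The earliest repeat is at step j = 1: N is in p0, which it already visited at step i = 0.
Pumping length from the standard proof: p = 4 (the number of states). The repeated state found above gives |xy| = j ≤ 4 and |y| = j − i ≥ 1.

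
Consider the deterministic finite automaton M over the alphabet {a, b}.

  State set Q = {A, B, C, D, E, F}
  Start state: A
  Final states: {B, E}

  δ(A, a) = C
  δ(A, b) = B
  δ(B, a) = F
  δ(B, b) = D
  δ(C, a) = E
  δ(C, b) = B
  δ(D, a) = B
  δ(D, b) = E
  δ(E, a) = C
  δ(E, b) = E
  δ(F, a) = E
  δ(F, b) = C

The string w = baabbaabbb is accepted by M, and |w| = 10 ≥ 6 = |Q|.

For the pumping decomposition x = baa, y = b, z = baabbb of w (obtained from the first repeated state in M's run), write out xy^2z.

xy^2z = baa·b·b·baabbb = baabbbaabbb.
Reading y = b takes M from E back to E, so after x·y·y the machine is still in E, and z then leads to the accepting state E. Hence baabbbaabbb ∈ L(M).

baabbbaabbb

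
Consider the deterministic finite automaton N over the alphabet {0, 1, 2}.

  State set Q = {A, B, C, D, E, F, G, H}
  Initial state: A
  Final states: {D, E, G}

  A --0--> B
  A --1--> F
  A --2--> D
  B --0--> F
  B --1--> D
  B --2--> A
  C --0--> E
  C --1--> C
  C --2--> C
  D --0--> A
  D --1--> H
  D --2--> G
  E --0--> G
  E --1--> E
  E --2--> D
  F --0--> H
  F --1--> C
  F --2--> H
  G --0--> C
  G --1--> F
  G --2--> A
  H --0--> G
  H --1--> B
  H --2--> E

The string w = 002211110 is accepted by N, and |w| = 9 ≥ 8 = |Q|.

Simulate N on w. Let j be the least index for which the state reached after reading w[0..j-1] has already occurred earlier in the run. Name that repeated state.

E

Run of N on w = 0 0 2 2 1 1 1 1 0:
  step 0: A  (start)
  step 1: B  (read 0: A→B)
  step 2: F  (read 0: B→F)
  step 3: H  (read 2: F→H)
  step 4: E  (read 2: H→E)
  step 5: E  (read 1: E→E)   ← first repeat (E seen earlier)
  step 6: E  (read 1: E→E)
  step 7: E  (read 1: E→E)
  step 8: E  (read 1: E→E)
  step 9: G  (read 0: E→G)

The earliest repeat is at step j = 5: N is in E, which it already visited at step i = 4.
Since N has 8 states, any run of length ≥ 8 visits 8+1 states, so by pigeonhole some state repeats within the first 8 steps — that repeat gives the pumpable loop.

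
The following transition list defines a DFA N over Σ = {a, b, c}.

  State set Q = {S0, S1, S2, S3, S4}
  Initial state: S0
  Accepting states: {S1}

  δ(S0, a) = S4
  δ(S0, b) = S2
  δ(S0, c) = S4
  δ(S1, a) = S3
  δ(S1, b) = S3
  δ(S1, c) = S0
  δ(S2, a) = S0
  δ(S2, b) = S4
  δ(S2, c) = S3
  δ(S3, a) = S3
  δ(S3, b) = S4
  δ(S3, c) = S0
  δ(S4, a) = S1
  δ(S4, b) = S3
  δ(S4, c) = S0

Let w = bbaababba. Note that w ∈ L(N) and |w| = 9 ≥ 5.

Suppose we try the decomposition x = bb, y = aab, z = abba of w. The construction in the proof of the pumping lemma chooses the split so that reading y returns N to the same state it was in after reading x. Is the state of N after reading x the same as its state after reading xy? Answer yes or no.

State sequence: S0 -b-> S2 -b-> S4 -a-> S1 -a-> S3 -b-> S4

After x (step 2): S4. After xy (step 5): S4.
They match, so y = aab drives N around a cycle from S4 back to itself; pumping y any number of times keeps N in S4 before reading z, and xyⁱz ∈ L(N) for every i ≥ 0.

yes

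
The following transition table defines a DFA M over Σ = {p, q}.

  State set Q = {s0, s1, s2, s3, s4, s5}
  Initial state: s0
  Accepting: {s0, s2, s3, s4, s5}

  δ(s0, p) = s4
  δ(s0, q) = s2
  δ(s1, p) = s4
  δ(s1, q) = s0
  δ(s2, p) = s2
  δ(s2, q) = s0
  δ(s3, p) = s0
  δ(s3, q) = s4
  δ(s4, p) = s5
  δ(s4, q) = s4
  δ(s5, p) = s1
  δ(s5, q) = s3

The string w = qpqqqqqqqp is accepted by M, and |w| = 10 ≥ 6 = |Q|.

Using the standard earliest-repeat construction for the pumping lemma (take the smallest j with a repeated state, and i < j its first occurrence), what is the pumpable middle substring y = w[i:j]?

Run of M on w = q p q q q q q q q p:
  step 0: s0  (start)
  step 1: s2  (read q: s0→s2)
  step 2: s2  (read p: s2→s2)   ← first repeat (s2 seen earlier)
  step 3: s0  (read q: s2→s0)
  step 4: s2  (read q: s0→s2)
  step 5: s0  (read q: s2→s0)
  step 6: s2  (read q: s0→s2)
  step 7: s0  (read q: s2→s0)
  step 8: s2  (read q: s0→s2)
  step 9: s0  (read q: s2→s0)
  step 10: s4  (read p: s0→s4)

So i = 1, j = 2, giving x = w[0:1] = q, y = w[1:2] = p, z = w[2:10] = qqqqqqqp.
Check: |xy| = 2 ≤ 6 and |y| = 1 ≥ 1. Reading y takes M from s2 back to s2, so every xyⁱz is accepted.

p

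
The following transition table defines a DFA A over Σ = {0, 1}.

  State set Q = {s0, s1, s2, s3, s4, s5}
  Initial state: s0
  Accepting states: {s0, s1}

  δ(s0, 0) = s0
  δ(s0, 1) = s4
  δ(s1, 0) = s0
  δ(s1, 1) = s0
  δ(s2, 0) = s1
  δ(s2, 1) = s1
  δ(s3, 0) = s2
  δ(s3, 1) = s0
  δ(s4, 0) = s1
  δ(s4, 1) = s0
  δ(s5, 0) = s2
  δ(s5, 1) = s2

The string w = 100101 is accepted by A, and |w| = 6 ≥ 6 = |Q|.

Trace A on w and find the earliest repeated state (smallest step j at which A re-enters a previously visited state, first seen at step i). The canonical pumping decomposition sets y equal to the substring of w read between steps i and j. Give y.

100

Run of A on w = 1 0 0 1 0 1:
  step 0: s0  (start)
  step 1: s4  (read 1: s0→s4)
  step 2: s1  (read 0: s4→s1)
  step 3: s0  (read 0: s1→s0)   ← first repeat (s0 seen earlier)
  step 4: s4  (read 1: s0→s4)
  step 5: s1  (read 0: s4→s1)
  step 6: s0  (read 1: s1→s0)

So i = 0, j = 3, giving x = w[0:0] = ε, y = w[0:3] = 100, z = w[3:6] = 101.
Check: |xy| = 3 ≤ 6 and |y| = 3 ≥ 1. Reading y takes A from s0 back to s0, so every xyⁱz is accepted.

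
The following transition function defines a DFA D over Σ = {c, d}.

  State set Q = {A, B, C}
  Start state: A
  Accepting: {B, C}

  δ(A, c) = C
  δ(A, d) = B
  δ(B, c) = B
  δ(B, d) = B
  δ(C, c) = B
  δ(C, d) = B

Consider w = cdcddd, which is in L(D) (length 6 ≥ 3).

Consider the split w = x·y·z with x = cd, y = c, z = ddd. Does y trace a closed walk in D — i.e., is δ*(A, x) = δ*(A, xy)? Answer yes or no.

yes

State sequence: A -c-> C -d-> B -c-> B

After x (step 2): B. After xy (step 3): B.
They match, so y = c drives D around a cycle from B back to itself; pumping y any number of times keeps D in B before reading z, and xyⁱz ∈ L(D) for every i ≥ 0.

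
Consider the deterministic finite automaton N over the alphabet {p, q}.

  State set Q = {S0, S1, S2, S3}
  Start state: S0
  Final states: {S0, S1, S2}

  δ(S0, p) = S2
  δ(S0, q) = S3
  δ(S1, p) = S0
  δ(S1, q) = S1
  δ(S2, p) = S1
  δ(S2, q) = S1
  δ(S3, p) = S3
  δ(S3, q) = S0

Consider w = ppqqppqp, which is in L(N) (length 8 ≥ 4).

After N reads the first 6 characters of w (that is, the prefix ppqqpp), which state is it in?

S2

Run of N on the first 6 characters of w = p p q q p p:
  step 0: S0  (start)
  step 1: S2  (read p: S0→S2)
  step 2: S1  (read p: S2→S1)
  step 3: S1  (read q: S1→S1)
  step 4: S1  (read q: S1→S1)
  step 5: S0  (read p: S1→S0)
  step 6: S2  (read p: S0→S2)

After reading 6 characters, N is in state S2.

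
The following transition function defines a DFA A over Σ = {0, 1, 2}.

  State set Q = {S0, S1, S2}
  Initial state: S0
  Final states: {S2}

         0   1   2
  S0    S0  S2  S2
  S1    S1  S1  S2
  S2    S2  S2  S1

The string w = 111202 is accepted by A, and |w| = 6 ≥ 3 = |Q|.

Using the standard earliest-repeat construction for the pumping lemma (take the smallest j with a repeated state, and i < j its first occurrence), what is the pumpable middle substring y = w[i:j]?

1

State sequence: S0 -1-> S2 -1-> S2 -1-> S2 -2-> S1 -0-> S1 -2-> S2
First repeat at step 2: S2 was already visited.

So i = 1, j = 2, giving x = w[0:1] = 1, y = w[1:2] = 1, z = w[2:6] = 1202.
Check: |xy| = 2 ≤ 3 and |y| = 1 ≥ 1. Reading y takes A from S2 back to S2, so every xyⁱz is accepted.
Since A has 3 states, any run of length ≥ 3 visits 3+1 states, so by pigeonhole some state repeats within the first 3 steps — that repeat gives the pumpable loop.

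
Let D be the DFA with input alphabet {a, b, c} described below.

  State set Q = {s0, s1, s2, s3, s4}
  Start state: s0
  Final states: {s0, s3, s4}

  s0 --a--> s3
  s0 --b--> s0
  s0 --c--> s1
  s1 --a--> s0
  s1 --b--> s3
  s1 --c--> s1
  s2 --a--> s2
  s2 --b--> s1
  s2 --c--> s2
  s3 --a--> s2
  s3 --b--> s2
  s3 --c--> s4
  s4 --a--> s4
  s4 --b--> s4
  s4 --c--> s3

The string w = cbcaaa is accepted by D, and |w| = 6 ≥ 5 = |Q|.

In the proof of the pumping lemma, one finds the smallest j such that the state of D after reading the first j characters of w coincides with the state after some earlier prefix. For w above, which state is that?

s4

State sequence: s0 -c-> s1 -b-> s3 -c-> s4 -a-> s4 -a-> s4 -a-> s4
First repeat at step 4: s4 was already visited.

The earliest repeat is at step j = 4: D is in s4, which it already visited at step i = 3.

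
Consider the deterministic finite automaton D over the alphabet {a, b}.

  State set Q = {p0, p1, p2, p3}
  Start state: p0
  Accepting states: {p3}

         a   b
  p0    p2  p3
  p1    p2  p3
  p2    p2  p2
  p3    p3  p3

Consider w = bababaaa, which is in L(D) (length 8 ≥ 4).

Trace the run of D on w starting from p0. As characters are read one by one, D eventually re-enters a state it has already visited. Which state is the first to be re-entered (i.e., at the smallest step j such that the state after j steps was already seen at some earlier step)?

p3

State sequence: p0 -b-> p3 -a-> p3 -b-> p3 -a-> p3 -b-> p3 -a-> p3 -a-> p3 -a-> p3
First repeat at step 2: p3 was already visited.

The earliest repeat is at step j = 2: D is in p3, which it already visited at step i = 1.
With |Q| = 4, pigeonhole forces a state repeat no later than step 4; the substring read between the first and second visits to that state can be pumped.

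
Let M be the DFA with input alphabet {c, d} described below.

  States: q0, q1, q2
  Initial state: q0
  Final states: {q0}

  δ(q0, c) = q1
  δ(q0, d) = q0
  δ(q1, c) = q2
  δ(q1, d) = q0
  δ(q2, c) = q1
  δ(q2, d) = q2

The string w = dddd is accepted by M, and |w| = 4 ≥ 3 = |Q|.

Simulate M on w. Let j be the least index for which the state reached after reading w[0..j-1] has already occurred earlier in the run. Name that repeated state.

q0

Run of M on w = d d d d:
  step 0: q0  (start)
  step 1: q0  (read d: q0→q0)   ← first repeat (q0 seen earlier)
  step 2: q0  (read d: q0→q0)
  step 3: q0  (read d: q0→q0)
  step 4: q0  (read d: q0→q0)

The earliest repeat is at step j = 1: M is in q0, which it already visited at step i = 0.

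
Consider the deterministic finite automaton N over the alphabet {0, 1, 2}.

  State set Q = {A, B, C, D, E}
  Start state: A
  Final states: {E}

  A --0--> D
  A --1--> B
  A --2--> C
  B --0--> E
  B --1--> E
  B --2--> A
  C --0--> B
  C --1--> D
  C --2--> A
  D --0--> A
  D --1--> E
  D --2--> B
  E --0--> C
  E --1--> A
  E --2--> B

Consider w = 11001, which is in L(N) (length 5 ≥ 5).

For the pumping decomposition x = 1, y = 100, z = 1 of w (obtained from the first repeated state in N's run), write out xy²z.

11001001

xy^2z = 1·100·100·1 = 11001001.
Reading y = 100 takes N from B back to B, so after x·y·y the machine is still in B, and z then leads to the accepting state E. Hence 11001001 ∈ L(N).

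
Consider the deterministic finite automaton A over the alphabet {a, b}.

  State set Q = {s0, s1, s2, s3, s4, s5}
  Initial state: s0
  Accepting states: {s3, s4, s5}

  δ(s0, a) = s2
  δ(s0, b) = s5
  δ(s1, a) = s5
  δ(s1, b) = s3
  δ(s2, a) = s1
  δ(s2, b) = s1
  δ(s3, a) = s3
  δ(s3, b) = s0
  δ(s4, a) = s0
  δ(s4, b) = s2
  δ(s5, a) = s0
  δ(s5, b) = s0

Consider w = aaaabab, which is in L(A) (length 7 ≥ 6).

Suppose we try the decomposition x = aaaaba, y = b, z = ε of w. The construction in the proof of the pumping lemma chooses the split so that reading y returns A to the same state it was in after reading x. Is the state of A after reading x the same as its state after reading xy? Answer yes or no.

no

Run of A on the first 7 characters of w = a a a a b a b:
  step 0: s0  (start)
  step 1: s2  (read a: s0→s2)
  step 2: s1  (read a: s2→s1)
  step 3: s5  (read a: s1→s5)
  step 4: s0  (read a: s5→s0)
  step 5: s5  (read b: s0→s5)
  step 6: s0  (read a: s5→s0)
  step 7: s5  (read b: s0→s5)

After x (step 6): s0. After xy (step 7): s5.
They differ (s0 ≠ s5), so y is not a cycle from the state after x; this split is not the one the pumping-lemma construction produces, and pumping y need not keep the string in L(A).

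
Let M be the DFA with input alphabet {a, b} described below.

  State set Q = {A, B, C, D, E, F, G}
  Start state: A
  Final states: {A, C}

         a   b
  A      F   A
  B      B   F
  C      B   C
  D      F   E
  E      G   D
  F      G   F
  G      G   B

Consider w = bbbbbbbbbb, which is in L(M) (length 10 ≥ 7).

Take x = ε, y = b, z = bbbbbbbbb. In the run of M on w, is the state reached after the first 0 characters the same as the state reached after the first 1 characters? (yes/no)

State sequence: A -b-> A

After x (step 0): A. After xy (step 1): A.
They match, so y = b drives M around a cycle from A back to itself; pumping y any number of times keeps M in A before reading z, and xyⁱz ∈ L(M) for every i ≥ 0.

yes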